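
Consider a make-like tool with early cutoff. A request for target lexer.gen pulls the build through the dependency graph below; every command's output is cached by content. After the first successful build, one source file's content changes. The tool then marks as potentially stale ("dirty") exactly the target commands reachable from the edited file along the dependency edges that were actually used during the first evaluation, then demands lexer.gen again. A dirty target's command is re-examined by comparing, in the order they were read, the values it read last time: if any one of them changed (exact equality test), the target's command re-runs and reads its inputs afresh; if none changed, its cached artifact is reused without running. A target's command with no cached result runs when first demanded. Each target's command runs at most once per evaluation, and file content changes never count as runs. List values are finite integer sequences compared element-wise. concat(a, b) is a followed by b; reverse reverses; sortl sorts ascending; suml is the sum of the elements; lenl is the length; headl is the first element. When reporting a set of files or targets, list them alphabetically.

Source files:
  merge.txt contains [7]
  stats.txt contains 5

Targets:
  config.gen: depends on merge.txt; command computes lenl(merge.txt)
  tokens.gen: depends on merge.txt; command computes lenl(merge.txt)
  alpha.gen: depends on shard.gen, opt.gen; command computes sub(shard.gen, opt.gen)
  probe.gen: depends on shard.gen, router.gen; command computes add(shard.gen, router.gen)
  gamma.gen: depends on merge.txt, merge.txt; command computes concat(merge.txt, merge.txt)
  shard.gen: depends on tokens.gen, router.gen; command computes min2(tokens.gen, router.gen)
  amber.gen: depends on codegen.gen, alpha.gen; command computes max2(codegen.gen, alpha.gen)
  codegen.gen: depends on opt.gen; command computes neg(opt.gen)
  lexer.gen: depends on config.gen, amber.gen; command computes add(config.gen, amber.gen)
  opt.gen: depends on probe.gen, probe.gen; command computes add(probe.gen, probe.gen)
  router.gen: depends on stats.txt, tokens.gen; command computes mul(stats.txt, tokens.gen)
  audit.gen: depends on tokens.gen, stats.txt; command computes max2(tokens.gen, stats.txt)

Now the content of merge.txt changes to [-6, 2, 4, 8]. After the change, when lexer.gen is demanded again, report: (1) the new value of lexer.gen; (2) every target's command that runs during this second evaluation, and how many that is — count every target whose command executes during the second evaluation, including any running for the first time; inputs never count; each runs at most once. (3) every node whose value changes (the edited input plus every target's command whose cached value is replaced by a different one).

Demanding lexer.gen again yields -40.
10 target commands run: alpha.gen, amber.gen, codegen.gen, config.gen, lexer.gen, opt.gen, probe.gen, router.gen, shard.gen, tokens.gen.
The nodes whose values change: alpha.gen, amber.gen, codegen.gen, config.gen, lexer.gen, merge.txt, opt.gen, probe.gen, router.gen, shard.gen, tokens.gen.

First demand of the output computes:
  config.gen = lenl([7]) = 1
  tokens.gen = lenl([7]) = 1
  router.gen = mul(5, 1) = 5
  shard.gen = min2(1, 5) = 1
  probe.gen = add(1, 5) = 6
  opt.gen = add(6, 6) = 12
  alpha.gen = sub(1, 12) = -11
  codegen.gen = neg(12) = -12
  amber.gen = max2(-12, -11) = -11
  lexer.gen = add(1, -11) = -10

After the edit, cleaning proceeds:
  config.gen: a read changed (merge.txt [7]->[-6, 2, 4, 8]) — executes, giving 4.
  tokens.gen: a read changed (merge.txt [7]->[-6, 2, 4, 8]) — executes, giving 4.
  router.gen: a read changed (tokens.gen 1->4) — executes, giving 20.
  shard.gen: a read changed (tokens.gen 1->4; router.gen 5->20) — executes, giving 4.
  probe.gen: a read changed (shard.gen 1->4; router.gen 5->20) — executes, giving 24.
  opt.gen: a read changed (probe.gen 6->24; probe.gen 6->24) — executes, giving 48.
  alpha.gen: a read changed (shard.gen 1->4; opt.gen 12->48) — executes, giving -44.
  codegen.gen: a read changed (opt.gen 12->48) — executes, giving -48.
  amber.gen: a read changed (codegen.gen -12->-48; alpha.gen -11->-44) — executes, giving -44.
  lexer.gen: a read changed (config.gen 1->4; amber.gen -11->-44) — executes, giving -40.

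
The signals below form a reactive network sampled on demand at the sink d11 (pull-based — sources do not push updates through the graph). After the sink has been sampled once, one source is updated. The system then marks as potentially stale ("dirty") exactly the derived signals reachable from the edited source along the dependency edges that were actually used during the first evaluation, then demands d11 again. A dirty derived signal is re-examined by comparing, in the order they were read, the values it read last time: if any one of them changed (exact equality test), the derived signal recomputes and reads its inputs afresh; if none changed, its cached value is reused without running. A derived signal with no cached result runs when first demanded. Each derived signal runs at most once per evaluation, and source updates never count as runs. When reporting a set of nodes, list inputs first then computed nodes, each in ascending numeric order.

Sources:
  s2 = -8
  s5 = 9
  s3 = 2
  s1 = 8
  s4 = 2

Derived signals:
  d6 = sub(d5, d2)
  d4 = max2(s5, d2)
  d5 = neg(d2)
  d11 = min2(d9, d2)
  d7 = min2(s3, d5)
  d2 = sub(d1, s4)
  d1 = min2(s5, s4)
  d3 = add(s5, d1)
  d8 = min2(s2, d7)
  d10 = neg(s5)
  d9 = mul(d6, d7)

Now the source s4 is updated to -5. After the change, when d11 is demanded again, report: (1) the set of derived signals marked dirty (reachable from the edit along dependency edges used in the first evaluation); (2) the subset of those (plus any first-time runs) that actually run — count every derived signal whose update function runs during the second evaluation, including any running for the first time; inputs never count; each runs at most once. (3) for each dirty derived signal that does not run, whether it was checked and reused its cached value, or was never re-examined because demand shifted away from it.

Dirty set: d1, d2, d5, d6, d7, d9, d11.
Run set: d1, d2 (2 run).
Re-examined without running (cache reused): d5, d6, d7, d9, d11.
The important point: d2 recomputes to an identical value, and the output ends up unchanged.

Initial pass — values computed on the first demand:
  d1 = min2(9, 2) = 2
  d2 = sub(2, 2) = 0
  d5 = neg(0) = 0
  d6 = sub(0, 0) = 0
  d7 = min2(2, 0) = 0
  d9 = mul(0, 0) = 0
  d11 = min2(0, 0) = 0

Second demand — change propagation:
  d1: re-runs because s4 2->-5; new result -5.
  d2: re-runs because d1 2->-5; s4 2->-5; new result 0 (unchanged).
  d5: re-examined; everything it read last time is the same (d2 unchanged) — cache 0 kept, no run.
  d6: re-examined; everything it read last time is the same (d5 unchanged, d2 unchanged) — cache 0 kept, no run.
  d7: re-examined; everything it read last time is the same (s3 unchanged, d5 unchanged) — cache 0 kept, no run.
  d9: re-examined; everything it read last time is the same (d6 unchanged, d7 unchanged) — cache 0 kept, no run.
  d11: re-examined; everything it read last time is the same (d9 unchanged, d2 unchanged) — cache 0 kept, no run.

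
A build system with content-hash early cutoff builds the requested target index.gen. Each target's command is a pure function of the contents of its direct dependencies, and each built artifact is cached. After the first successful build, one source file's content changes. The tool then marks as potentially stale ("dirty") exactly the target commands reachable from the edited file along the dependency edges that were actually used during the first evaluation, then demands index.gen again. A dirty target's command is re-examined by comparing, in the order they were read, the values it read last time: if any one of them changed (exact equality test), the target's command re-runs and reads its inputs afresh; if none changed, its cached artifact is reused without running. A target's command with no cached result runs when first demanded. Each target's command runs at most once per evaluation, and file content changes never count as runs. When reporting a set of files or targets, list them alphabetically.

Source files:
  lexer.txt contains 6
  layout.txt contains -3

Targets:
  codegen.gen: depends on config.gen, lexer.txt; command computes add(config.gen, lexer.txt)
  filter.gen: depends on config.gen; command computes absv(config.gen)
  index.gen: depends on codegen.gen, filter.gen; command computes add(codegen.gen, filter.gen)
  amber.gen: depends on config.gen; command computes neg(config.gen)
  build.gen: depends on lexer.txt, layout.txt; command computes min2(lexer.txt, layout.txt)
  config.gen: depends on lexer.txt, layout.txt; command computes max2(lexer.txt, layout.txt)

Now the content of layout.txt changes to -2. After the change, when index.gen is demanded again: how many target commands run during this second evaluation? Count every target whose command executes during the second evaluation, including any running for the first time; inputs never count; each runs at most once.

First evaluation (everything demanded from the output):
  config.gen = max2(6, -3) = 6
  codegen.gen = add(6, 6) = 12
  filter.gen = absv(6) = 6
  index.gen = add(12, 6) = 18

Propagation after the edit:
  config.gen: runs — layout.txt -3->-2; result 6 (same value as before).
  codegen.gen: checked — values it read are unchanged (config.gen unchanged, lexer.txt unchanged); reused cached 12 without running.
  filter.gen: checked — values it read are unchanged (config.gen unchanged); reused cached 6 without running.
  index.gen: checked — values it read are unchanged (codegen.gen unchanged, filter.gen unchanged); reused cached 18 without running.

Key observation: the change is absorbed at config.gen — it re-runs but produces the same value, and the output's value is unchanged.

Target commands that run: config.gen — 1 in total.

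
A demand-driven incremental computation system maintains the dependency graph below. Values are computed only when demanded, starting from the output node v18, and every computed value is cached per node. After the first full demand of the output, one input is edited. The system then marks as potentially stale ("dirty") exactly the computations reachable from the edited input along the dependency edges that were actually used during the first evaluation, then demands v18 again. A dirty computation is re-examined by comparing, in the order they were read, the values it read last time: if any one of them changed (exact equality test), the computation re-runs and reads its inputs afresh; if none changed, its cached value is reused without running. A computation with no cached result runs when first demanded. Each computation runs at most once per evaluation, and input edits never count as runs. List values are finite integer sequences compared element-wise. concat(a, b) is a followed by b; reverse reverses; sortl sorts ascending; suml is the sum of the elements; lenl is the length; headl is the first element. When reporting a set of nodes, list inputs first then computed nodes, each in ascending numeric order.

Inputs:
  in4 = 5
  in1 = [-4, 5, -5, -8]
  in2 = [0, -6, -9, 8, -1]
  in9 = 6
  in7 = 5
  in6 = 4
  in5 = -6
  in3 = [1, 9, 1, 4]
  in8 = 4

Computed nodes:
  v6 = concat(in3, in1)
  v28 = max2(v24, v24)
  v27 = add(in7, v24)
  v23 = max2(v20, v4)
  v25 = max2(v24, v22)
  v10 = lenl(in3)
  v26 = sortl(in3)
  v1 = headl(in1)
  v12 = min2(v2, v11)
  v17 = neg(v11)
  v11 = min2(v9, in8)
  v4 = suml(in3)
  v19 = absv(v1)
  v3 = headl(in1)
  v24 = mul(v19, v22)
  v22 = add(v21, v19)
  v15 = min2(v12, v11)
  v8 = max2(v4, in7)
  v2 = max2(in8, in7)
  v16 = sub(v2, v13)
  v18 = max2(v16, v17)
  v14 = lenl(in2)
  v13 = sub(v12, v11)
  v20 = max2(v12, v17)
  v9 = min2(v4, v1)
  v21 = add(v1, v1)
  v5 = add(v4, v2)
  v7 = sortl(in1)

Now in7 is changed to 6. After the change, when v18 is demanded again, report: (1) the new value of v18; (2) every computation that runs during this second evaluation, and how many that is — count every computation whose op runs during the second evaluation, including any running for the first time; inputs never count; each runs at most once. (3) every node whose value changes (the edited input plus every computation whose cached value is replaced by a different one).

New value of v18: 6.
Computations that run: v2, v12, v16, v18 — 4 in total.
Values that change: in7, v2, v16, v18.
Key observation: the cutoff stops propagation at v13 — its inputs' values are unchanged, so it reuses its cache.

First evaluation (everything demanded from the output):
  v1 = headl([-4, 5, -5, -8]) = -4
  v2 = max2(4, 5) = 5
  v4 = suml([1, 9, 1, 4]) = 15
  v9 = min2(15, -4) = -4
  v11 = min2(-4, 4) = -4
  v12 = min2(5, -4) = -4
  v13 = sub(-4, -4) = 0
  v16 = sub(5, 0) = 5
  v17 = neg(-4) = 4
  v18 = max2(5, 4) = 5

Propagation after the edit:
  v2: runs — in7 5->6; result 6.
  v12: runs — v2 5->6; result -4 (same value as before).
  v13: checked — values it read are unchanged (v12 unchanged, v11 unchanged); reused cached 0 without running.
  v16: runs — v2 5->6; result 6.
  v18: runs — v16 5->6; result 6.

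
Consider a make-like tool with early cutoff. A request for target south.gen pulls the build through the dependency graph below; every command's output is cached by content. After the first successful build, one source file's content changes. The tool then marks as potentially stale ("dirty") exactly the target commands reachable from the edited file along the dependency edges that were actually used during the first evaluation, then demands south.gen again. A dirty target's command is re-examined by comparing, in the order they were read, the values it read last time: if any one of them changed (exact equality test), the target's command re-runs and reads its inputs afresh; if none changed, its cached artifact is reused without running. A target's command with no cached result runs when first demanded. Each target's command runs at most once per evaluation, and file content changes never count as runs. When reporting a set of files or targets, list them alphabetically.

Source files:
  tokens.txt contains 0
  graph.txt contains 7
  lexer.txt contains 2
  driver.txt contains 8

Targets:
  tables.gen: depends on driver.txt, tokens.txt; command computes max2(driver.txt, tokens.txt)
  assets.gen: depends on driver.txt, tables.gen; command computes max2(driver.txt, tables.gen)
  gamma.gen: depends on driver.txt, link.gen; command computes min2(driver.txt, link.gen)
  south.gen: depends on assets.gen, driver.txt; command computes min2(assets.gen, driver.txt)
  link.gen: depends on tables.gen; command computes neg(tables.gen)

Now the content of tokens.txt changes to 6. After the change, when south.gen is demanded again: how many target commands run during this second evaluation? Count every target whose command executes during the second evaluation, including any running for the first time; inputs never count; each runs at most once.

1 target commands run: tables.gen.
Note the absorption at tables.gen: it re-runs yet its value is the same, leaving the output's value untouched.

First demand of the output computes:
  tables.gen = max2(8, 0) = 8
  assets.gen = max2(8, 8) = 8
  south.gen = min2(8, 8) = 8

After the edit, cleaning proceeds:
  tables.gen: a read changed (tokens.txt 0->6) — executes, giving 8 — identical to its old value.
  assets.gen: dirty, but its reads are unchanged (driver.txt unchanged, tables.gen unchanged); cached 8 stands.
  south.gen: dirty, but its reads are unchanged (assets.gen unchanged, driver.txt unchanged); cached 8 stands.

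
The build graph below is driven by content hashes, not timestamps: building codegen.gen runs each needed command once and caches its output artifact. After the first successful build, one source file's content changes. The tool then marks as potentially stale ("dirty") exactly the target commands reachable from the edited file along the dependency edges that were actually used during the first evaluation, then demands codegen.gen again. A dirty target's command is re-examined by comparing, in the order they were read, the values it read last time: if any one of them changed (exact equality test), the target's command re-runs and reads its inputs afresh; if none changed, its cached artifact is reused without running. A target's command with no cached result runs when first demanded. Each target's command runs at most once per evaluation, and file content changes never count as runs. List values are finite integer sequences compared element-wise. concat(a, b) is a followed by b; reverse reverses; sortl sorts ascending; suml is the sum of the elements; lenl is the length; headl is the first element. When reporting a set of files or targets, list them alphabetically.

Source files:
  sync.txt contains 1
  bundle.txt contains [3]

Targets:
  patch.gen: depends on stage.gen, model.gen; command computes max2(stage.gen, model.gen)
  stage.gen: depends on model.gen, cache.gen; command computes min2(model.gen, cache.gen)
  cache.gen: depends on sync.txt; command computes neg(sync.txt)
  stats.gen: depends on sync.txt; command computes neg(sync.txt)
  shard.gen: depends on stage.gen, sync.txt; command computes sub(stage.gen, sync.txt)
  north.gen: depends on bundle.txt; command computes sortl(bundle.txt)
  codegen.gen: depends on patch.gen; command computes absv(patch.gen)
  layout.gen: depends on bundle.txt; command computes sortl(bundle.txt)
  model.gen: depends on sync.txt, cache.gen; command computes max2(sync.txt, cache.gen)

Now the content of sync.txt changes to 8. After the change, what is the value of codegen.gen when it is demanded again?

codegen.gen now evaluates to 8.

Initial pass — values computed on the first demand:
  cache.gen = neg(1) = -1
  model.gen = max2(1, -1) = 1
  stage.gen = min2(1, -1) = -1
  patch.gen = max2(-1, 1) = 1
  codegen.gen = absv(1) = 1

Second demand — change propagation:
  cache.gen: re-runs because sync.txt 1->8; new result -8.
  model.gen: re-runs because sync.txt 1->8; cache.gen -1->-8; new result 8.
  stage.gen: re-runs because model.gen 1->8; cache.gen -1->-8; new result -8.
  patch.gen: re-runs because stage.gen -1->-8; model.gen 1->8; new result 8.
  codegen.gen: re-runs because patch.gen 1->8; new result 8.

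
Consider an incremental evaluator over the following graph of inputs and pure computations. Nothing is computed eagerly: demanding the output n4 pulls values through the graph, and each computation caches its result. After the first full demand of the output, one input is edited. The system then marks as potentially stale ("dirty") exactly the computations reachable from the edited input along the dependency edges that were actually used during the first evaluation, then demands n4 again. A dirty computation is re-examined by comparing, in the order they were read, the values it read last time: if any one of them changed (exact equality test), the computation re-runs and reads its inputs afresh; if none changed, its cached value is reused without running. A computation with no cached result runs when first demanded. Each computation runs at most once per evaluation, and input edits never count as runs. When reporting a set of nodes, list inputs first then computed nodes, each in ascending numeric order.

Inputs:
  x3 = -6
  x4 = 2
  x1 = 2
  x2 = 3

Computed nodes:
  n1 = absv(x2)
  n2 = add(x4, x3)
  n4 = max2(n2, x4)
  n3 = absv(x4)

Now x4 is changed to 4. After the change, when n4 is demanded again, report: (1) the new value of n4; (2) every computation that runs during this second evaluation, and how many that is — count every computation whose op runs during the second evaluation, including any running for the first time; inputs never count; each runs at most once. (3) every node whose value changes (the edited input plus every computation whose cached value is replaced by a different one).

Initial pass — values computed on the first demand:
  n2 = add(2, -6) = -4
  n4 = max2(-4, 2) = 2

Second demand — change propagation:
  n2: re-runs because x4 2->4; new result -2.
  n4: re-runs because n2 -4->-2; x4 2->4; new result 4.

n4 now evaluates to 4.
Run set: n2, n4 (2 run).
Changed values: x4, n2, n4.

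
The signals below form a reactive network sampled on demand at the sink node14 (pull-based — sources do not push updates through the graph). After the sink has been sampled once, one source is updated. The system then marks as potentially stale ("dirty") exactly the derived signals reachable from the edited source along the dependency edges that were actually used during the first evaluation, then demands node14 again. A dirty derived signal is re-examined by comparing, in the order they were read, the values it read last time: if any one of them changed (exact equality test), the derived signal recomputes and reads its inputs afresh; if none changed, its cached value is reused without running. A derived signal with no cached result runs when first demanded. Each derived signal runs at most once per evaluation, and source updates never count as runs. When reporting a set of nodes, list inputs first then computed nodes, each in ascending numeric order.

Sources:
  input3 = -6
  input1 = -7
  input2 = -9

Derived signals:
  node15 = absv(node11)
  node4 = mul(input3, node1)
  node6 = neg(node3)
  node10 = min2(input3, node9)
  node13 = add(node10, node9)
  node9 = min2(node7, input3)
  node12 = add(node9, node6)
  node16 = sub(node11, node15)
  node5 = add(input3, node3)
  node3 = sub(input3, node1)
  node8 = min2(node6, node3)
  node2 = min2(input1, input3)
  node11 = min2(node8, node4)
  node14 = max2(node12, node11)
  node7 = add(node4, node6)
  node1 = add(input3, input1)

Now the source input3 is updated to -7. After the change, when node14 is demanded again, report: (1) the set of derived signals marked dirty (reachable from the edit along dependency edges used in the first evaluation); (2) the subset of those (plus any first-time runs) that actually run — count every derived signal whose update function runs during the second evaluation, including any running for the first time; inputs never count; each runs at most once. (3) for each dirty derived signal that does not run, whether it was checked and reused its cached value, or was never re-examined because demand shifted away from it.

Initial pass — values computed on the first demand:
  node1 = add(-6, -7) = -13
  node3 = sub(-6, -13) = 7
  node4 = mul(-6, -13) = 78
  node6 = neg(7) = -7
  node7 = add(78, -7) = 71
  node8 = min2(-7, 7) = -7
  node9 = min2(71, -6) = -6
  node11 = min2(-7, 78) = -7
  node12 = add(-6, -7) = -13
  node14 = max2(-13, -7) = -7

Second demand — change propagation:
  node1: re-runs because input3 -6->-7; new result -14.
  node3: re-runs because input3 -6->-7; node1 -13->-14; new result 7 (unchanged).
  node4: re-runs because input3 -6->-7; node1 -13->-14; new result 98.
  node6: re-examined; everything it read last time is the same (node3 unchanged) — cache -7 kept, no run.
  node7: re-runs because node4 78->98; new result 91.
  node8: re-examined; everything it read last time is the same (node6 unchanged, node3 unchanged) — cache -7 kept, no run.
  node9: re-runs because node7 71->91; input3 -6->-7; new result -7.
  node11: re-runs because node4 78->98; new result -7 (unchanged).
  node12: re-runs because node9 -6->-7; new result -14.
  node14: re-runs because node12 -13->-14; new result -7 (unchanged).

The important point: at node6 every value read last time is unchanged, so the dirty flag clears without a run.

Dirty set: node1, node3, node4, node6, node7, node8, node9, node11, node12, node14.
Run set: node1, node3, node4, node7, node9, node11, node12, node14 (8 run).
Re-examined without running (cache reused): node6, node8.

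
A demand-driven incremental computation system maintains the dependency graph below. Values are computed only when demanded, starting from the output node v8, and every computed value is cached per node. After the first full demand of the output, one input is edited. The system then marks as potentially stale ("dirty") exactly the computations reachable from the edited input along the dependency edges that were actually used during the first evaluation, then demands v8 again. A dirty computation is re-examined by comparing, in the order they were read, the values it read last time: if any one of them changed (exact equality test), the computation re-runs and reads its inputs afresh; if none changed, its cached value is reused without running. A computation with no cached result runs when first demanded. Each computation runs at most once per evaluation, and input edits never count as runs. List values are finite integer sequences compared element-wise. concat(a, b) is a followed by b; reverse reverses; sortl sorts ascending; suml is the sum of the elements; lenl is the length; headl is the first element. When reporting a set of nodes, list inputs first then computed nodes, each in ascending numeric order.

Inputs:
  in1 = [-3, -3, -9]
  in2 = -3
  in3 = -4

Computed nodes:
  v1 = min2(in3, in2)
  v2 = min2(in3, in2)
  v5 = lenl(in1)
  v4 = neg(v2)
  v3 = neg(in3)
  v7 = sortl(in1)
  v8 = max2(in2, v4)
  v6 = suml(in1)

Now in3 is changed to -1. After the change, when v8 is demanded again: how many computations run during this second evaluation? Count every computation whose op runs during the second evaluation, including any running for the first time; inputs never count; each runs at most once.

First evaluation (everything demanded from the output):
  v2 = min2(-4, -3) = -4
  v4 = neg(-4) = 4
  v8 = max2(-3, 4) = 4

Propagation after the edit:
  v2: runs — in3 -4->-1; result -3.
  v4: runs — v2 -4->-3; result 3.
  v8: runs — v4 4->3; result 3.

Computations that run: v2, v4, v8 — 3 in total.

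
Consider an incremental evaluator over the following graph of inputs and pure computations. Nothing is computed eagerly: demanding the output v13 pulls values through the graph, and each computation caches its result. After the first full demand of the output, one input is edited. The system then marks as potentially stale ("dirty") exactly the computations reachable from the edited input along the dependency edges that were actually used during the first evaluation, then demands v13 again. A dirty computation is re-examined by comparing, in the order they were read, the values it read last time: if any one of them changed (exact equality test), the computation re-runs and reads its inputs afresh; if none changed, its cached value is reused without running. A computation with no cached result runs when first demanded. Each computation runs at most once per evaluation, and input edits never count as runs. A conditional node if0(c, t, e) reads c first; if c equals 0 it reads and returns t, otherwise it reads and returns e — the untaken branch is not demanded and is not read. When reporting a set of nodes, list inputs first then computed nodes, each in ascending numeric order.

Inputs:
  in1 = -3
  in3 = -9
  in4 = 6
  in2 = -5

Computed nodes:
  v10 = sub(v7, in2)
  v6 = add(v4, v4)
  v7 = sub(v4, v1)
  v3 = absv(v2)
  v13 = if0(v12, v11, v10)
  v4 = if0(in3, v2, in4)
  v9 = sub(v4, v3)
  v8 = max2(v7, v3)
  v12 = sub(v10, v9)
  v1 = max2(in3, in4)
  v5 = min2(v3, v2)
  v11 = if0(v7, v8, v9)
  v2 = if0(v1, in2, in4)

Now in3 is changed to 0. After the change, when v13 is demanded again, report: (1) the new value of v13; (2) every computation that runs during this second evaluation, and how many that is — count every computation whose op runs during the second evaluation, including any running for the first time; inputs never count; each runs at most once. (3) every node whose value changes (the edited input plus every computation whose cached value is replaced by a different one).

v13 now evaluates to 5.
Run set: v1, v4 (2 run).
Changed values: in3.
The important point: at v2 every value read last time is unchanged, so the dirty flag clears without a run.

Initial pass — values computed on the first demand:
  v1 = max2(-9, 6) = 6
  v2 = if0(v1=6 -> else branch in4) = 6
  v3 = absv(6) = 6
  v4 = if0(in3=-9 -> else branch in4) = 6
  v7 = sub(6, 6) = 0
  v9 = sub(6, 6) = 0
  v10 = sub(0, -5) = 5
  v12 = sub(5, 0) = 5
  v13 = if0(v12=5 -> else branch v10) = 5

Second demand — change propagation:
  v1: re-runs because in3 -9->0; new result 6 (unchanged).
  v2: re-examined; everything it read last time is the same (v1 unchanged, in4 unchanged) — cache 6 kept, no run.
  v3: re-examined; everything it read last time is the same (v2 unchanged) — cache 6 kept, no run.
  v4: re-runs because in3 -9->0; new result 6 (unchanged).
  v7: re-examined; everything it read last time is the same (v4 unchanged, v1 unchanged) — cache 0 kept, no run.
  v9: re-examined; everything it read last time is the same (v4 unchanged, v3 unchanged) — cache 0 kept, no run.
  v10: re-examined; everything it read last time is the same (v7 unchanged, in2 unchanged) — cache 5 kept, no run.
  v12: re-examined; everything it read last time is the same (v10 unchanged, v9 unchanged) — cache 5 kept, no run.
  v13: re-examined; everything it read last time is the same (v12 unchanged, v10 unchanged) — cache 5 kept, no run.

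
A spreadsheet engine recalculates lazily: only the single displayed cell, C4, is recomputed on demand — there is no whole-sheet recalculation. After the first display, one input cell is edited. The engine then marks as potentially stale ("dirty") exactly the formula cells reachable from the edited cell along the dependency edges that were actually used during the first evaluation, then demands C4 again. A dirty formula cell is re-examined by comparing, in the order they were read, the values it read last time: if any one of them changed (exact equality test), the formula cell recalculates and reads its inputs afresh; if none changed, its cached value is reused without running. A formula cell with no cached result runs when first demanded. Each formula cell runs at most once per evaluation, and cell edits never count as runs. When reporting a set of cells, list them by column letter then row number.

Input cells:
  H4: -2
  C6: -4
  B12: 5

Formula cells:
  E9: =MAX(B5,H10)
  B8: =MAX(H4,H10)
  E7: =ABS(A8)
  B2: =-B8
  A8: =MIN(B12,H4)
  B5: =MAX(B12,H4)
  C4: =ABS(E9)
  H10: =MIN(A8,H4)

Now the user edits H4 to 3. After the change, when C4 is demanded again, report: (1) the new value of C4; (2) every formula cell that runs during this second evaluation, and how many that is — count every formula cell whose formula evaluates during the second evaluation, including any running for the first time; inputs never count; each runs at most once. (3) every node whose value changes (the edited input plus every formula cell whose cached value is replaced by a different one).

New value of C4: 5.
Formula cells that run: A8, B5, E9, H10 — 4 in total.
Values that change: A8, H4, H10.
Key observation: the cutoff stops propagation at C4 — its inputs' values are unchanged, so it reuses its cache.

First evaluation (everything demanded from the output):
  A8 = MIN(5, -2) = -2
  B5 = MAX(5, -2) = 5
  H10 = MIN(-2, -2) = -2
  E9 = MAX(5, -2) = 5
  C4 = ABS(5) = 5

Propagation after the edit:
  A8: runs — H4 -2->3; result 3.
  B5: runs — H4 -2->3; result 5 (same value as before).
  H10: runs — A8 -2->3; H4 -2->3; result 3.
  E9: runs — H10 -2->3; result 5 (same value as before).
  C4: checked — values it read are unchanged (E9 unchanged); reused cached 5 without running.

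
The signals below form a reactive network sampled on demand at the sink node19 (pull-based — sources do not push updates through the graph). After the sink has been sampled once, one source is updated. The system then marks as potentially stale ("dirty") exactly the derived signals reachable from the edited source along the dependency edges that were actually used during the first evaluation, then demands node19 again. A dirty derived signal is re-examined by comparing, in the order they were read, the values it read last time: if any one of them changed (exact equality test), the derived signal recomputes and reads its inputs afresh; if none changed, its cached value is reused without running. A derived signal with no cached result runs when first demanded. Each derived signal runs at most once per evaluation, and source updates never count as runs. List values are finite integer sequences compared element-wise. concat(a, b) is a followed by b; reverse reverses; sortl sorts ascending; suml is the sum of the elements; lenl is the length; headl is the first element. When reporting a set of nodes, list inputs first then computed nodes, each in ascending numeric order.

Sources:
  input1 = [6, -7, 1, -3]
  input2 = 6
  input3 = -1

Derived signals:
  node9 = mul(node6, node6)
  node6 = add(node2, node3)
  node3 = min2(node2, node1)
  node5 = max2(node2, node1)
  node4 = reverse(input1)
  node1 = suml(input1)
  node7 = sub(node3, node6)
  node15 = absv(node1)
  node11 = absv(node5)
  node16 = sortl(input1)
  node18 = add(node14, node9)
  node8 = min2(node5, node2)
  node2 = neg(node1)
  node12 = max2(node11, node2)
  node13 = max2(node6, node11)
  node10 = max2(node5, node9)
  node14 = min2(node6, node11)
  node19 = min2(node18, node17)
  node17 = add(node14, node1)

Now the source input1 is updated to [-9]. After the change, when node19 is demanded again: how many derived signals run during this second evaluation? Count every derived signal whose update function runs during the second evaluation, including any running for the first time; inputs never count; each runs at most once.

Run set: node1, node2, node3, node5, node6, node11, node14, node17, node19 (9 run).
The important point: at node9 every value read last time is unchanged, so the dirty flag clears without a run.

Initial pass — values computed on the first demand:
  node1 = suml([6, -7, 1, -3]) = -3
  node2 = neg(-3) = 3
  node3 = min2(3, -3) = -3
  node5 = max2(3, -3) = 3
  node6 = add(3, -3) = 0
  node9 = mul(0, 0) = 0
  node11 = absv(3) = 3
  node14 = min2(0, 3) = 0
  node17 = add(0, -3) = -3
  node18 = add(0, 0) = 0
  node19 = min2(0, -3) = -3

Second demand — change propagation:
  node1: re-runs because input1 [6, -7, 1, -3]->[-9]; new result -9.
  node2: re-runs because node1 -3->-9; new result 9.
  node3: re-runs because node2 3->9; node1 -3->-9; new result -9.
  node5: re-runs because node2 3->9; node1 -3->-9; new result 9.
  node6: re-runs because node2 3->9; node3 -3->-9; new result 0 (unchanged).
  node9: re-examined; everything it read last time is the same (node6 unchanged, node6 unchanged) — cache 0 kept, no run.
  node11: re-runs because node5 3->9; new result 9.
  node14: re-runs because node11 3->9; new result 0 (unchanged).
  node17: re-runs because node1 -3->-9; new result -9.
  node18: re-examined; everything it read last time is the same (node14 unchanged, node9 unchanged) — cache 0 kept, no run.
  node19: re-runs because node17 -3->-9; new result -9.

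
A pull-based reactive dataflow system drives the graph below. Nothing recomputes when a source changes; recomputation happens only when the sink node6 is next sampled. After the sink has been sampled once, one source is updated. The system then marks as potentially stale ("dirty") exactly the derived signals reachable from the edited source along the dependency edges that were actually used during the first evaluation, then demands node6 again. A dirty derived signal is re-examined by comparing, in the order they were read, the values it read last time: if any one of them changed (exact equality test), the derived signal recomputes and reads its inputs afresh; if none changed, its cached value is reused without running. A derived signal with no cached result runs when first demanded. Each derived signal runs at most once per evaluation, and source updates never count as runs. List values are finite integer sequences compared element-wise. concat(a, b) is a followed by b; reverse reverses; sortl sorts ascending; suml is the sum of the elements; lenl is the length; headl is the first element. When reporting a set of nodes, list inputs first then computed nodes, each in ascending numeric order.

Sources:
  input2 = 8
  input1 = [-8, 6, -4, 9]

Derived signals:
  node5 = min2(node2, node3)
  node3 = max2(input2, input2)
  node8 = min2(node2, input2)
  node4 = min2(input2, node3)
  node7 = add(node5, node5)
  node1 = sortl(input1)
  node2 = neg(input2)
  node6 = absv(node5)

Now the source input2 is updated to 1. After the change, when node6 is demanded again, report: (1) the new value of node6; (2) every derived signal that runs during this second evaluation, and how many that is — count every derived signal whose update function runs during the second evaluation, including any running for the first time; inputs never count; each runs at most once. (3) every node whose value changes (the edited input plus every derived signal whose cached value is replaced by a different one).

First evaluation (everything demanded from the output):
  node2 = neg(8) = -8
  node3 = max2(8, 8) = 8
  node5 = min2(-8, 8) = -8
  node6 = absv(-8) = 8

Propagation after the edit:
  node2: runs — input2 8->1; result -1.
  node3: runs — input2 8->1; input2 8->1; result 1.
  node5: runs — node2 -8->-1; node3 8->1; result -1.
  node6: runs — node5 -8->-1; result 1.

New value of node6: 1.
Derived signals that run: node2, node3, node5, node6 — 4 in total.
Values that change: input2, node2, node3, node5, node6.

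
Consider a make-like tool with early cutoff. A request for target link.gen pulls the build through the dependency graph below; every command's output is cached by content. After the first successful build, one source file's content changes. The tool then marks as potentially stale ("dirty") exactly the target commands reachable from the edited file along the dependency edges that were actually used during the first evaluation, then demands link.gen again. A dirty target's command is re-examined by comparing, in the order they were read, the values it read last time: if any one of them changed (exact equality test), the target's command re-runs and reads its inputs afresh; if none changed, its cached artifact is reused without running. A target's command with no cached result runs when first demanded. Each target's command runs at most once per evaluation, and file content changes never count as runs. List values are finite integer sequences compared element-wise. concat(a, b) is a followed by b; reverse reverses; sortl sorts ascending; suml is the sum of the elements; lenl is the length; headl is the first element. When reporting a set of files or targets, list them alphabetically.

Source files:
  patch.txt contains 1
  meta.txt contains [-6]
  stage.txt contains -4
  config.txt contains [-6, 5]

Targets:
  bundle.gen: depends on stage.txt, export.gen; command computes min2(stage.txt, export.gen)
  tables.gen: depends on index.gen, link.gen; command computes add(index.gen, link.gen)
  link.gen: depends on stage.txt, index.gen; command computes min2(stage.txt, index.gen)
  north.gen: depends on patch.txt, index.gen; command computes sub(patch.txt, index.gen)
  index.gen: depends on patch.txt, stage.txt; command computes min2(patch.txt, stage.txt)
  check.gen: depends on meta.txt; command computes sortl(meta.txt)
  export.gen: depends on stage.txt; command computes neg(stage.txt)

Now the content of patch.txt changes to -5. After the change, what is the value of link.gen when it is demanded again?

Demanding link.gen again yields -5.

First demand of the output computes:
  index.gen = min2(1, -4) = -4
  link.gen = min2(-4, -4) = -4

After the edit, cleaning proceeds:
  index.gen: a read changed (patch.txt 1->-5) — executes, giving -5.
  link.gen: a read changed (index.gen -4->-5) — executes, giving -5.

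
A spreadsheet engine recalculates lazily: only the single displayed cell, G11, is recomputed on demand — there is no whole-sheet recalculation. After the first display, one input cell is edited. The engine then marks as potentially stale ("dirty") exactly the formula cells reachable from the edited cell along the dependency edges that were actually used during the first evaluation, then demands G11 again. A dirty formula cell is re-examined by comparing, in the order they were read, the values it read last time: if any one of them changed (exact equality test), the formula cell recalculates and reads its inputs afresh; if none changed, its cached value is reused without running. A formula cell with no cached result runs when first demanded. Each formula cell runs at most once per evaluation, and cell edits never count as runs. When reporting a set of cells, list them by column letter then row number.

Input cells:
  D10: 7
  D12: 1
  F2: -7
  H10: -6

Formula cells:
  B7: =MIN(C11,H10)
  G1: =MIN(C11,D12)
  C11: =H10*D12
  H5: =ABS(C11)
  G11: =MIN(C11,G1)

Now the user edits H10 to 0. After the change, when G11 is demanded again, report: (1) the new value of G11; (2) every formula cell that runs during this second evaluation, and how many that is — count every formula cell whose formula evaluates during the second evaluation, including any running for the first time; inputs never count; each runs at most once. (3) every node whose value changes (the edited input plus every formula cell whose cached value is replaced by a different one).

First evaluation (everything demanded from the output):
  C11 = -6 * 1 = -6
  G1 = MIN(-6, 1) = -6
  G11 = MIN(-6, -6) = -6

Propagation after the edit:
  C11: runs — H10 -6->0; result 0.
  G1: runs — C11 -6->0; result 0.
  G11: runs — C11 -6->0; G1 -6->0; result 0.

New value of G11: 0.
Formula cells that run: C11, G1, G11 — 3 in total.
Values that change: C11, G1, G11, H10.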